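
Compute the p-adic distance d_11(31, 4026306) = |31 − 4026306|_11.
d_11(31, 4026306) = 1/161051

Step 1 — x − y = 31 − 4026306 = -4026275. Step 2 — v_11(-4026275) = 5 (factor: -4026275 = −(11^5 · 25); the sign does not affect v_p). Step 3 — |x − y|_11 = 11^{-5} = 1/161051.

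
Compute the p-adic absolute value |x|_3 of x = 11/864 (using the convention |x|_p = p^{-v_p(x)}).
|11/864|_3 = 27

Step 1 — compute v_3(x) by factoring powers of 3 out of the numerator and denominator: v_3(11/864) = -3. Step 2 — apply |x|_p = p^{-v_p(x)} = 3^{3} = 27.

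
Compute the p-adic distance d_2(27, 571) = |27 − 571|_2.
d_2(27, 571) = 1/32

Step 1 — x − y = 27 − 571 = -544. Step 2 — v_2(-544) = 5 (factor: -544 = −(2^5 · 17); the sign does not affect v_p). Step 3 — |x − y|_2 = 2^{-5} = 1/32.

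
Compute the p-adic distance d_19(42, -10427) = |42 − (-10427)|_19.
d_19(42, -10427) = 1/361

Step 1 — x − y = 42 − (-10427) = 10469. Step 2 — v_19(10469) = 2 (factor: 10469 = (19^2 · 29); the sign does not affect v_p). Step 3 — |x − y|_19 = 19^{-2} = 1/361.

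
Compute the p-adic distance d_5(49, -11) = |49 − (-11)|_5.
d_5(49, -11) = 1/5

Step 1 — x − y = 49 − (-11) = 60. Step 2 — v_5(60) = 1 (factor: 60 = (5^1 · 12); the sign does not affect v_p). Step 3 — |x − y|_5 = 5^{-1} = 1/5.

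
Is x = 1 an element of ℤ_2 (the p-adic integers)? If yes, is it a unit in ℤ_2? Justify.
x ∈ ℤ_2^× (unit); v_2(x) = 0

ℤ_2 = {x ∈ ℚ_2 : v_2(x) ≥ 0} and ℤ_2^× = {x ∈ ℤ_2 : v_2(x) = 0}. Here v_2(1) = v_2(num) − v_2(den) = 0; compare against these criteria.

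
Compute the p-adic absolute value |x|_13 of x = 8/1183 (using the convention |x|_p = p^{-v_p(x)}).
|8/1183|_13 = 169

Step 1 — compute v_13(x) by factoring powers of 13 out of the numerator and denominator: v_13(8/1183) = -2. Step 2 — apply |x|_p = p^{-v_p(x)} = 13^{2} = 169.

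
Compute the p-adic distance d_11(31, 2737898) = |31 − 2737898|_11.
d_11(31, 2737898) = 1/161051

Step 1 — x − y = 31 − 2737898 = -2737867. Step 2 — v_11(-2737867) = 5 (factor: -2737867 = −(11^5 · 17); the sign does not affect v_p). Step 3 — |x − y|_11 = 11^{-5} = 1/161051.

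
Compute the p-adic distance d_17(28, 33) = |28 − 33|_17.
d_17(28, 33) = 1

Step 1 — x − y = 28 − 33 = -5. Step 2 — v_17(-5) = 0 (factor: -5 = −(17^0 · 5); the sign does not affect v_p). Step 3 — |x − y|_17 = 17^{0} = 1.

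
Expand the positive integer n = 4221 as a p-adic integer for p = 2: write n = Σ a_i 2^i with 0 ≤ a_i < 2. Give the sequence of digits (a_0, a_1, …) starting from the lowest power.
(a_0, a_1, …) = (1, 0, 1, 1, 1, 1, 1, 0, 0, 0, 0, 0, 1)

Repeated division by 2 gives the digits low-to-high: 4221 = 1 + 1·2^2 + 1·2^3 + 1·2^4 + 1·2^5 + 1·2^6 + 1·2^12. Digit sequence: (1, 0, 1, 1, 1, 1, 1, 0, 0, 0, 0, 0, 1).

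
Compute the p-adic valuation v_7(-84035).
v_7(-84035) = 5

v_7(n) is the largest exponent k such that 7^k divides n. Factor out: -84035 = -7^5 · 5. (Sign doesn't affect v_p.) So v_7(-84035) = 5.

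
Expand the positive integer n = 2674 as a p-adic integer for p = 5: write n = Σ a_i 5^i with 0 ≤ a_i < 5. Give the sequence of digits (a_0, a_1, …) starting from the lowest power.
(a_0, a_1, …) = (4, 4, 1, 1, 4)

Repeated division by 5 gives the digits low-to-high: 2674 = 4 + 4·5^1 + 1·5^2 + 1·5^3 + 4·5^4. Digit sequence: (4, 4, 1, 1, 4).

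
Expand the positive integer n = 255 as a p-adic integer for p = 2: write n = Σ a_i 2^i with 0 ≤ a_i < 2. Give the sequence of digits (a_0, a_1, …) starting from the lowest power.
(a_0, a_1, …) = (1, 1, 1, 1, 1, 1, 1, 1)

Repeated division by 2 gives the digits low-to-high: 255 = 1 + 1·2^1 + 1·2^2 + 1·2^3 + 1·2^4 + 1·2^5 + 1·2^6 + 1·2^7. Digit sequence: (1, 1, 1, 1, 1, 1, 1, 1).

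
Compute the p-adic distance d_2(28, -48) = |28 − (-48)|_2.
d_2(28, -48) = 1/4

Step 1 — x − y = 28 − (-48) = 76. Step 2 — v_2(76) = 2 (factor: 76 = (2^2 · 19); the sign does not affect v_p). Step 3 — |x − y|_2 = 2^{-2} = 1/4.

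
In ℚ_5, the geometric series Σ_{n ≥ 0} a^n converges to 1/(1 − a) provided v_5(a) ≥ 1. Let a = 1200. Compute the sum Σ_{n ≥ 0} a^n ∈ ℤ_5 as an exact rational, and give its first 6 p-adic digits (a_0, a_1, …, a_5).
Σ a^n = 1/(1 − a) = -1/1199;  first 6 digits = (1, 0, 3, 4, 0, 1)

v_5(a) = 2 ≥ 1, so the series converges in ℤ_5 to 1/(1 − a) = 1/(1 − 1200) = -1/1199. Expand this rational in ℤ_5: compute digits iteratively via d_i = x_i mod 5, x_{i+1} = (x_i − d_i)/5. The first 6 digits are (1, 0, 3, 4, 0, 1).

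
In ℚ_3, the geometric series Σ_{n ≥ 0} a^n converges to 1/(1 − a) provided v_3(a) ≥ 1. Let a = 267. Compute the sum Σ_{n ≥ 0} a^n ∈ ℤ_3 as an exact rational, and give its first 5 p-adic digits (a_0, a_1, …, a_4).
Σ a^n = 1/(1 − a) = -1/266;  first 5 digits = (1, 2, 0, 0, 2)

v_3(a) = 1 ≥ 1, so the series converges in ℤ_3 to 1/(1 − a) = 1/(1 − 267) = -1/266. Expand this rational in ℤ_3: compute digits iteratively via d_i = x_i mod 3, x_{i+1} = (x_i − d_i)/3. The first 5 digits are (1, 2, 0, 0, 2).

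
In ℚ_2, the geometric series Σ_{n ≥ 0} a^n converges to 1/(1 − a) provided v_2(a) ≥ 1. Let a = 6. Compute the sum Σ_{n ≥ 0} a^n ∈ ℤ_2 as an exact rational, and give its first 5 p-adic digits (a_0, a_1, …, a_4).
Σ a^n = 1/(1 − a) = -1/5;  first 5 digits = (1, 1, 0, 0, 1)

v_2(a) = 1 ≥ 1, so the series converges in ℤ_2 to 1/(1 − a) = 1/(1 − 6) = -1/5. Expand this rational in ℤ_2: compute digits iteratively via d_i = x_i mod 2, x_{i+1} = (x_i − d_i)/2. The first 5 digits are (1, 1, 0, 0, 1).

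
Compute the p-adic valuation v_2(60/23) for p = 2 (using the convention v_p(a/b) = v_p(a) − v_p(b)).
v_2(60/23) = 2

Factor powers of 2 from the numerator and denominator of the reduced fraction: 60 = 2^2 · 15 and 23 = 2^0 · 23. Apply v_p(a/b) = v_p(a) − v_p(b): v_2(60/23) = 2 − 0 = 2.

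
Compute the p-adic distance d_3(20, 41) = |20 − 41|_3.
d_3(20, 41) = 1/3

Step 1 — x − y = 20 − 41 = -21. Step 2 — v_3(-21) = 1 (factor: -21 = −(3^1 · 7); the sign does not affect v_p). Step 3 — |x − y|_3 = 3^{-1} = 1/3.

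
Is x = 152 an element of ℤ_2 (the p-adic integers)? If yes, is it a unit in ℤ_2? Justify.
x ∈ ℤ_2 but not a unit; v_2(x) = 3 > 0

ℤ_2 = {x ∈ ℚ_2 : v_2(x) ≥ 0} and ℤ_2^× = {x ∈ ℤ_2 : v_2(x) = 0}. Here v_2(152) = v_2(num) − v_2(den) = 3; compare against these criteria.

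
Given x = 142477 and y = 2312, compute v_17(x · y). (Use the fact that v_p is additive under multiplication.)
v_17(329406824) = 5

v_p(x) = 3 (factor: 142477 = 17^3 · 29); v_p(y) = 2 (factor: 2312 = 17^2 · 8). Additivity: v_p(xy) = v_p(x) + v_p(y) = 3 + 2 = 5. (Direct check: xy = 329406824 = 17^5 · (232).)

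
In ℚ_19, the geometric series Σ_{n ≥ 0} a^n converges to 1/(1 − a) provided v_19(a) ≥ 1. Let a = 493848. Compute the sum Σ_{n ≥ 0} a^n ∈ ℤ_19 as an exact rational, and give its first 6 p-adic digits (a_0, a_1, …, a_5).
Σ a^n = 1/(1 − a) = -1/493847;  first 6 digits = (1, 0, 0, 15, 3, 0)

v_19(a) = 3 ≥ 1, so the series converges in ℤ_19 to 1/(1 − a) = 1/(1 − 493848) = -1/493847. Expand this rational in ℤ_19: compute digits iteratively via d_i = x_i mod 19, x_{i+1} = (x_i − d_i)/19. The first 6 digits are (1, 0, 0, 15, 3, 0).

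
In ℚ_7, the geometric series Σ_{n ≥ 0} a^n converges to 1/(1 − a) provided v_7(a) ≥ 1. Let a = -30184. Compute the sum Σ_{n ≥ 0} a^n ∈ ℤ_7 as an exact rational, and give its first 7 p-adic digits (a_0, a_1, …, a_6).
Σ a^n = 1/(1 − a) = 1/30185;  first 7 digits = (1, 0, 0, 3, 1, 5, 1)

v_7(a) = 3 ≥ 1, so the series converges in ℤ_7 to 1/(1 − a) = 1/(1 − (-30184)) = 1/30185. Expand this rational in ℤ_7: compute digits iteratively via d_i = x_i mod 7, x_{i+1} = (x_i − d_i)/7. The first 7 digits are (1, 0, 0, 3, 1, 5, 1).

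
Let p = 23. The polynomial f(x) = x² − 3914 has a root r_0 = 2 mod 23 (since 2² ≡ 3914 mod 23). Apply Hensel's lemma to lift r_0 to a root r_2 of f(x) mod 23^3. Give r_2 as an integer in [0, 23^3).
r_2 = 10766 (mod 12167)

Hensel's recurrence: r_{i+1} = r_i − f(r_i)·(f′(r_i))^{-1} mod 23^{i+2}, with f′(x) = 2x. Iterate:
  r_0 = 2 (mod 23)
  r_1 = 186 (mod 529)
  r_2 = 10766 (mod 12167)
Final: r_2 = 10766, and one checks f(r_2) ≡ 0 mod 23^3.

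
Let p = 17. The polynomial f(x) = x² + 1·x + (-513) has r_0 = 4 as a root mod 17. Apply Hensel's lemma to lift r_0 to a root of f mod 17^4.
r_3 = 54166 (mod 83521)

Hensel: r_{i+1} = r_i − f(r_i)·(f′(r_i))^{-1} mod 17^{i+2}, f′(x) = 2x + 1. Iterate:
  r_0 = 4 (mod 17)
  r_1 = 123 (mod 289)
  r_2 = 123 (mod 4913)
  r_3 = 54166 (mod 83521)
Final: r = 54166 satisfies f(r) ≡ 0 mod 17^4.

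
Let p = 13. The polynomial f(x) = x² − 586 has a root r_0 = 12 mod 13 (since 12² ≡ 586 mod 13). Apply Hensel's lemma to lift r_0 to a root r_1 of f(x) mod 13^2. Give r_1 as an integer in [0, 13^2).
r_1 = 129 (mod 169)

Hensel's recurrence: r_{i+1} = r_i − f(r_i)·(f′(r_i))^{-1} mod 13^{i+2}, with f′(x) = 2x. Iterate:
  r_0 = 12 (mod 13)
  r_1 = 129 (mod 169)
Final: r_1 = 129, and one checks f(r_1) ≡ 0 mod 13^2.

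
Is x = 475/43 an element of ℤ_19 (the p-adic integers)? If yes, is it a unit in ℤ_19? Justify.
x ∈ ℤ_19 but not a unit; v_19(x) = 1 > 0

ℤ_19 = {x ∈ ℚ_19 : v_19(x) ≥ 0} and ℤ_19^× = {x ∈ ℤ_19 : v_19(x) = 0}. Here v_19(475/43) = v_19(num) − v_19(den) = 1; compare against these criteria.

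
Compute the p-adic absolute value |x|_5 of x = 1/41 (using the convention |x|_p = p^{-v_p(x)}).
|1/41|_5 = 1

Step 1 — compute v_5(x) by factoring powers of 5 out of the numerator and denominator: v_5(1/41) = 0. Step 2 — apply |x|_p = p^{-v_p(x)} = 5^{0} = 1.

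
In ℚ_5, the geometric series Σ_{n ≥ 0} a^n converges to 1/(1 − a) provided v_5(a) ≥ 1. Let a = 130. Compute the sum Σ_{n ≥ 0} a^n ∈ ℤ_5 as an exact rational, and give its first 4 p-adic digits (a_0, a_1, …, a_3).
Σ a^n = 1/(1 − a) = -1/129;  first 4 digits = (1, 1, 1, 2)

v_5(a) = 1 ≥ 1, so the series converges in ℤ_5 to 1/(1 − a) = 1/(1 − 130) = -1/129. Expand this rational in ℤ_5: compute digits iteratively via d_i = x_i mod 5, x_{i+1} = (x_i − d_i)/5. The first 4 digits are (1, 1, 1, 2).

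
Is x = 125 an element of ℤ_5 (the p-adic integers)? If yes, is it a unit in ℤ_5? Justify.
x ∈ ℤ_5 but not a unit; v_5(x) = 3 > 0

ℤ_5 = {x ∈ ℚ_5 : v_5(x) ≥ 0} and ℤ_5^× = {x ∈ ℤ_5 : v_5(x) = 0}. Here v_5(125) = v_5(num) − v_5(den) = 3; compare against these criteria.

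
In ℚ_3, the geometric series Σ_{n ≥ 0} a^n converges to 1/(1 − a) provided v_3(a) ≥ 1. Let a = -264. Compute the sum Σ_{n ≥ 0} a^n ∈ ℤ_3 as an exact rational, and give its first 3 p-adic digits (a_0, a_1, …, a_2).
Σ a^n = 1/(1 − a) = 1/265;  first 3 digits = (1, 2, 1)

v_3(a) = 1 ≥ 1, so the series converges in ℤ_3 to 1/(1 − a) = 1/(1 − (-264)) = 1/265. Expand this rational in ℤ_3: compute digits iteratively via d_i = x_i mod 3, x_{i+1} = (x_i − d_i)/3. The first 3 digits are (1, 2, 1).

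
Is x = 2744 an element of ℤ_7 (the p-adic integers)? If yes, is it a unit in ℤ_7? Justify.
x ∈ ℤ_7 but not a unit; v_7(x) = 3 > 0

ℤ_7 = {x ∈ ℚ_7 : v_7(x) ≥ 0} and ℤ_7^× = {x ∈ ℤ_7 : v_7(x) = 0}. Here v_7(2744) = v_7(num) − v_7(den) = 3; compare against these criteria.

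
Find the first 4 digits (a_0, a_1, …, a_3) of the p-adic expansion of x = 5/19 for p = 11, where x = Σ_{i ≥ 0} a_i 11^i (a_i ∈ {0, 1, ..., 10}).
(a_0, …, a_3) = (2, 1, 8, 1)

v_11(5/19) = 0 (numerator and denominator both coprime to 11), so x ∈ ℤ_11^×. Compute digits iteratively via a_i = x_i mod 11, x_{i+1} = (x_i − a_i)/11, with x_0 = x:
  x_0 = 5/19;  a_0 = 2;  x_1 = (x_0 − 2)/11 = -3/19
  x_1 = -3/19;  a_1 = 1;  x_2 = (x_1 − 1)/11 = -2/19
  x_2 = -2/19;  a_2 = 8;  x_3 = (x_2 − 8)/11 = -14/19
  x_3 = -14/19;  a_3 = 1;  x_4 = (x_3 − 1)/11 = -3/19
Digits: (2, 1, 8, 1).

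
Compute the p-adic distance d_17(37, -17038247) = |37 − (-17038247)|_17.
d_17(37, -17038247) = 1/1419857

Step 1 — x − y = 37 − (-17038247) = 17038284. Step 2 — v_17(17038284) = 5 (factor: 17038284 = (17^5 · 12); the sign does not affect v_p). Step 3 — |x − y|_17 = 17^{-5} = 1/1419857.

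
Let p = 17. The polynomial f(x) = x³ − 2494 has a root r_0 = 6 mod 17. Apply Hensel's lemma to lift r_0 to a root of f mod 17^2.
r_1 = 193 (mod 289)

Hensel: r_{i+1} = r_i − f(r_i)/f′(r_i) mod 17^{i+2}, where f′(x) = 3x². Iterate:
  r_0 = 6 (mod 17)
  r_1 = 193 (mod 289)
Final: r = 193 with f(r) ≡ 0 mod 17^2.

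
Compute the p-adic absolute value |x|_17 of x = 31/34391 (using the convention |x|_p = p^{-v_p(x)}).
|31/34391|_17 = 4913

Step 1 — compute v_17(x) by factoring powers of 17 out of the numerator and denominator: v_17(31/34391) = -3. Step 2 — apply |x|_p = p^{-v_p(x)} = 17^{3} = 4913.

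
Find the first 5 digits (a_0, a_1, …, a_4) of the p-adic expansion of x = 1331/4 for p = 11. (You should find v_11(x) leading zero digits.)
(a_0, …, a_4) = (0, 0, 0, 3, 8)

v_11(1331/4) = 3, so a_0 = ... = a_2 = 0. Factor out: x = 11^3 · u with u = 1/4 a unit in ℤ_11. Expand u iteratively via a_{v+i} = u_i mod 11, u_{i+1} = (u_i − a_{v+i})/11:
  u_0 = 1/4;  a_3 = 3;  u_1 = (u_0 − 3)/11 = -1/4
  u_1 = -1/4;  a_4 = 8;  u_2 = (u_1 − 8)/11 = -3/4
Digits: (0, 0, 0, 3, 8).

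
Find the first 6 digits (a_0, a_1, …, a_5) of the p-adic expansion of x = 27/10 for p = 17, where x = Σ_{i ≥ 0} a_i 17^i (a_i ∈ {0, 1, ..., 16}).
(a_0, …, a_5) = (1, 12, 1, 5, 15, 11)

v_17(27/10) = 0 (numerator and denominator both coprime to 17), so x ∈ ℤ_17^×. Compute digits iteratively via a_i = x_i mod 17, x_{i+1} = (x_i − a_i)/17, with x_0 = x:
  x_0 = 27/10;  a_0 = 1;  x_1 = (x_0 − 1)/17 = 1/10
  x_1 = 1/10;  a_1 = 12;  x_2 = (x_1 − 12)/17 = -7/10
  x_2 = -7/10;  a_2 = 1;  x_3 = (x_2 − 1)/17 = -1/10
  x_3 = -1/10;  a_3 = 5;  x_4 = (x_3 − 5)/17 = -3/10
  x_4 = -3/10;  a_4 = 15;  x_5 = (x_4 − 15)/17 = -9/10
  x_5 = -9/10;  a_5 = 11;  x_6 = (x_5 − 11)/17 = -7/10
Digits: (1, 12, 1, 5, 15, 11).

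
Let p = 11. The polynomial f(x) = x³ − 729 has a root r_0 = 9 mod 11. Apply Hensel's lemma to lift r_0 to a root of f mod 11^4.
r_3 = 9 (mod 14641)

Hensel: r_{i+1} = r_i − f(r_i)/f′(r_i) mod 11^{i+2}, where f′(x) = 3x². Iterate:
  r_0 = 9 (mod 11)
  r_1 = 9 (mod 121)
  r_2 = 9 (mod 1331)
  r_3 = 9 (mod 14641)
Final: r = 9 with f(r) ≡ 0 mod 11^4.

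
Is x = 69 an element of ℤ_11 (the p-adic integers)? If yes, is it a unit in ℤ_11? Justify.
x ∈ ℤ_11^× (unit); v_11(x) = 0

ℤ_11 = {x ∈ ℚ_11 : v_11(x) ≥ 0} and ℤ_11^× = {x ∈ ℤ_11 : v_11(x) = 0}. Here v_11(69) = v_11(num) − v_11(den) = 0; compare against these criteria.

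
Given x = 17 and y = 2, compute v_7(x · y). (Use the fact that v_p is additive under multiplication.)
v_7(34) = 0

v_p(x) = 0 (factor: 17 = 7^0 · 17); v_p(y) = 0 (factor: 2 = 7^0 · 2). Additivity: v_p(xy) = v_p(x) + v_p(y) = 0 + 0 = 0. (Direct check: xy = 34 = 7^0 · (34).)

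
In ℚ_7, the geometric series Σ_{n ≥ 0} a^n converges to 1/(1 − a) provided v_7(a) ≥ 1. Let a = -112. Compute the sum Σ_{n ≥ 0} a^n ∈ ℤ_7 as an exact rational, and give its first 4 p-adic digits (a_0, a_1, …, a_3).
Σ a^n = 1/(1 − a) = 1/113;  first 4 digits = (1, 5, 1, 0)

v_7(a) = 1 ≥ 1, so the series converges in ℤ_7 to 1/(1 − a) = 1/(1 − (-112)) = 1/113. Expand this rational in ℤ_7: compute digits iteratively via d_i = x_i mod 7, x_{i+1} = (x_i − d_i)/7. The first 4 digits are (1, 5, 1, 0).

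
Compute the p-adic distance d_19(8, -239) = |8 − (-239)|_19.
d_19(8, -239) = 1/19

Step 1 — x − y = 8 − (-239) = 247. Step 2 — v_19(247) = 1 (factor: 247 = (19^1 · 13); the sign does not affect v_p). Step 3 — |x − y|_19 = 19^{-1} = 1/19.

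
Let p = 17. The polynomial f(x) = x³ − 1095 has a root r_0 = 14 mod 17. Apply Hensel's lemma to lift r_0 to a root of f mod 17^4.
r_3 = 14039 (mod 83521)

Hensel: r_{i+1} = r_i − f(r_i)/f′(r_i) mod 17^{i+2}, where f′(x) = 3x². Iterate:
  r_0 = 14 (mod 17)
  r_1 = 167 (mod 289)
  r_2 = 4213 (mod 4913)
  r_3 = 14039 (mod 83521)
Final: r = 14039 with f(r) ≡ 0 mod 17^4.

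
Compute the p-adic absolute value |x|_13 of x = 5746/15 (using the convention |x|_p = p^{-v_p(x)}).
|5746/15|_13 = 1/169

Step 1 — compute v_13(x) by factoring powers of 13 out of the numerator and denominator: v_13(5746/15) = 2. Step 2 — apply |x|_p = p^{-v_p(x)} = 13^{-2} = 1/169.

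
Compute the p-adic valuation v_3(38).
v_3(38) = 0

v_3(n) is the largest exponent k such that 3^k divides n. Factor out: 38 = 3^0 · 38. (Sign doesn't affect v_p.) So v_3(38) = 0.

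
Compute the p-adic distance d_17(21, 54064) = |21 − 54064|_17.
d_17(21, 54064) = 1/4913

Step 1 — x − y = 21 − 54064 = -54043. Step 2 — v_17(-54043) = 3 (factor: -54043 = −(17^3 · 11); the sign does not affect v_p). Step 3 — |x − y|_17 = 17^{-3} = 1/4913.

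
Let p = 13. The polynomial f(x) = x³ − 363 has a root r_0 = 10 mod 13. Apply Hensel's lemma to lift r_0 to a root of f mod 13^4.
r_3 = 27765 (mod 28561)

Hensel: r_{i+1} = r_i − f(r_i)/f′(r_i) mod 13^{i+2}, where f′(x) = 3x². Iterate:
  r_0 = 10 (mod 13)
  r_1 = 49 (mod 169)
  r_2 = 1401 (mod 2197)
  r_3 = 27765 (mod 28561)
Final: r = 27765 with f(r) ≡ 0 mod 13^4.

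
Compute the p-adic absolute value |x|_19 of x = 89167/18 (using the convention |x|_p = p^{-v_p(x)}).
|89167/18|_19 = 1/6859

Step 1 — compute v_19(x) by factoring powers of 19 out of the numerator and denominator: v_19(89167/18) = 3. Step 2 — apply |x|_p = p^{-v_p(x)} = 19^{-3} = 1/6859.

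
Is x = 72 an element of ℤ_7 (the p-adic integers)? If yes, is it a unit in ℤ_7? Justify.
x ∈ ℤ_7^× (unit); v_7(x) = 0

ℤ_7 = {x ∈ ℚ_7 : v_7(x) ≥ 0} and ℤ_7^× = {x ∈ ℤ_7 : v_7(x) = 0}. Here v_7(72) = v_7(num) − v_7(den) = 0; compare against these criteria.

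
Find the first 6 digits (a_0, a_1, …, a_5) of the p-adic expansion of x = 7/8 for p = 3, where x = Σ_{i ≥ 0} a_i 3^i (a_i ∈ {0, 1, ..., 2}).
(a_0, …, a_5) = (2, 0, 1, 0, 1, 0)

v_3(7/8) = 0 (numerator and denominator both coprime to 3), so x ∈ ℤ_3^×. Compute digits iteratively via a_i = x_i mod 3, x_{i+1} = (x_i − a_i)/3, with x_0 = x:
  x_0 = 7/8;  a_0 = 2;  x_1 = (x_0 − 2)/3 = -3/8
  x_1 = -3/8;  a_1 = 0;  x_2 = (x_1 − 0)/3 = -1/8
  x_2 = -1/8;  a_2 = 1;  x_3 = (x_2 − 1)/3 = -3/8
  x_3 = -3/8;  a_3 = 0;  x_4 = (x_3 − 0)/3 = -1/8
  x_4 = -1/8;  a_4 = 1;  x_5 = (x_4 − 1)/3 = -3/8
  x_5 = -3/8;  a_5 = 0;  x_6 = (x_5 − 0)/3 = -1/8
Digits: (2, 0, 1, 0, 1, 0).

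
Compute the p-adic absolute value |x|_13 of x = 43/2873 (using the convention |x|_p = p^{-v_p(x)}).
|43/2873|_13 = 169

Step 1 — compute v_13(x) by factoring powers of 13 out of the numerator and denominator: v_13(43/2873) = -2. Step 2 — apply |x|_p = p^{-v_p(x)} = 13^{2} = 169.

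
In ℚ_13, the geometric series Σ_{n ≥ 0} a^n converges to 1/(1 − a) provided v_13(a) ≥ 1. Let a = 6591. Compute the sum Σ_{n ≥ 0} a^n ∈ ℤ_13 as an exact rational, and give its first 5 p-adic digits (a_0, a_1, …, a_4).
Σ a^n = 1/(1 − a) = -1/6590;  first 5 digits = (1, 0, 0, 3, 0)

v_13(a) = 3 ≥ 1, so the series converges in ℤ_13 to 1/(1 − a) = 1/(1 − 6591) = -1/6590. Expand this rational in ℤ_13: compute digits iteratively via d_i = x_i mod 13, x_{i+1} = (x_i − d_i)/13. The first 5 digits are (1, 0, 0, 3, 0).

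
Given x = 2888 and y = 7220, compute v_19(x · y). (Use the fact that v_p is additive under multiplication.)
v_19(20851360) = 4

v_p(x) = 2 (factor: 2888 = 19^2 · 8); v_p(y) = 2 (factor: 7220 = 19^2 · 20). Additivity: v_p(xy) = v_p(x) + v_p(y) = 2 + 2 = 4. (Direct check: xy = 20851360 = 19^4 · (160).)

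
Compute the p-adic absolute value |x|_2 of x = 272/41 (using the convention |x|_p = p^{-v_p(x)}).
|272/41|_2 = 1/16

Step 1 — compute v_2(x) by factoring powers of 2 out of the numerator and denominator: v_2(272/41) = 4. Step 2 — apply |x|_p = p^{-v_p(x)} = 2^{-4} = 1/16.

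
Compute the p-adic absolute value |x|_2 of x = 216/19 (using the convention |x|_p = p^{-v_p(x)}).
|216/19|_2 = 1/8

Step 1 — compute v_2(x) by factoring powers of 2 out of the numerator and denominator: v_2(216/19) = 3. Step 2 — apply |x|_p = p^{-v_p(x)} = 2^{-3} = 1/8.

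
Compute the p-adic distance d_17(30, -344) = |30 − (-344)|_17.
d_17(30, -344) = 1/17

Step 1 — x − y = 30 − (-344) = 374. Step 2 — v_17(374) = 1 (factor: 374 = (17^1 · 22); the sign does not affect v_p). Step 3 — |x − y|_17 = 17^{-1} = 1/17.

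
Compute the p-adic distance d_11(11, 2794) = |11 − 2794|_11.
d_11(11, 2794) = 1/121

Step 1 — x − y = 11 − 2794 = -2783. Step 2 — v_11(-2783) = 2 (factor: -2783 = −(11^2 · 23); the sign does not affect v_p). Step 3 — |x − y|_11 = 11^{-2} = 1/121.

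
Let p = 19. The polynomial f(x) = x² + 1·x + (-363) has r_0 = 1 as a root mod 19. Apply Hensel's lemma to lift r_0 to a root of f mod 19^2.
r_1 = 1 (mod 361)

Hensel: r_{i+1} = r_i − f(r_i)·(f′(r_i))^{-1} mod 19^{i+2}, f′(x) = 2x + 1. Iterate:
  r_0 = 1 (mod 19)
  r_1 = 1 (mod 361)
Final: r = 1 satisfies f(r) ≡ 0 mod 19^2.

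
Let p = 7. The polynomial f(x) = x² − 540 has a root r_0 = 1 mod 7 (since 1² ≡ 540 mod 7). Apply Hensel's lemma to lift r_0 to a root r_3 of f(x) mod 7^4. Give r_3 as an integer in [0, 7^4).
r_3 = 1471 (mod 2401)

Hensel's recurrence: r_{i+1} = r_i − f(r_i)·(f′(r_i))^{-1} mod 7^{i+2}, with f′(x) = 2x. Iterate:
  r_0 = 1 (mod 7)
  r_1 = 1 (mod 49)
  r_2 = 99 (mod 343)
  r_3 = 1471 (mod 2401)
Final: r_3 = 1471, and one checks f(r_3) ≡ 0 mod 7^4.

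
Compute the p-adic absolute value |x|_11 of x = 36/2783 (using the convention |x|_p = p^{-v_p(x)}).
|36/2783|_11 = 121

Step 1 — compute v_11(x) by factoring powers of 11 out of the numerator and denominator: v_11(36/2783) = -2. Step 2 — apply |x|_p = p^{-v_p(x)} = 11^{2} = 121.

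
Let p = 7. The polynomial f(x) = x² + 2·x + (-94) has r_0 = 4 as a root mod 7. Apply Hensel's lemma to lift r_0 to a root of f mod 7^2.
r_1 = 11 (mod 49)

Hensel: r_{i+1} = r_i − f(r_i)·(f′(r_i))^{-1} mod 7^{i+2}, f′(x) = 2x + 2. Iterate:
  r_0 = 4 (mod 7)
  r_1 = 11 (mod 49)
Final: r = 11 satisfies f(r) ≡ 0 mod 7^2.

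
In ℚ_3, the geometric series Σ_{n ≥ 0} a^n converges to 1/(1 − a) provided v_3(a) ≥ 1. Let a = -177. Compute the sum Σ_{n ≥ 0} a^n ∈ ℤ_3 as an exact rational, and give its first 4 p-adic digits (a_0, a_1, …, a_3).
Σ a^n = 1/(1 − a) = 1/178;  first 4 digits = (1, 1, 2, 2)

v_3(a) = 1 ≥ 1, so the series converges in ℤ_3 to 1/(1 − a) = 1/(1 − (-177)) = 1/178. Expand this rational in ℤ_3: compute digits iteratively via d_i = x_i mod 3, x_{i+1} = (x_i − d_i)/3. The first 4 digits are (1, 1, 2, 2).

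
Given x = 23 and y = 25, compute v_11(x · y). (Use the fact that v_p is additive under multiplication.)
v_11(575) = 0

v_p(x) = 0 (factor: 23 = 11^0 · 23); v_p(y) = 0 (factor: 25 = 11^0 · 25). Additivity: v_p(xy) = v_p(x) + v_p(y) = 0 + 0 = 0. (Direct check: xy = 575 = 11^0 · (575).)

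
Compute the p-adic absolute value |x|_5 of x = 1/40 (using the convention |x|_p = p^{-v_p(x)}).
|1/40|_5 = 5

Step 1 — compute v_5(x) by factoring powers of 5 out of the numerator and denominator: v_5(1/40) = -1. Step 2 — apply |x|_p = p^{-v_p(x)} = 5^{1} = 5.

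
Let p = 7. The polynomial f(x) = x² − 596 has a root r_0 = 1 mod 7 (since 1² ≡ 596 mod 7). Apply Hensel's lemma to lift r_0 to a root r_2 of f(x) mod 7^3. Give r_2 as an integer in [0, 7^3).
r_2 = 78 (mod 343)

Hensel's recurrence: r_{i+1} = r_i − f(r_i)·(f′(r_i))^{-1} mod 7^{i+2}, with f′(x) = 2x. Iterate:
  r_0 = 1 (mod 7)
  r_1 = 29 (mod 49)
  r_2 = 78 (mod 343)
Final: r_2 = 78, and one checks f(r_2) ≡ 0 mod 7^3.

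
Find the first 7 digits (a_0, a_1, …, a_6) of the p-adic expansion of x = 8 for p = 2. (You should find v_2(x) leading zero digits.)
(a_0, …, a_6) = (0, 0, 0, 1, 0, 0, 0)

v_2(8) = 3, so a_0 = ... = a_2 = 0. Factor out: x = 2^3 · u with u = 1 a unit in ℤ_2. Expand u iteratively via a_{v+i} = u_i mod 2, u_{i+1} = (u_i − a_{v+i})/2:
  u_0 = 1;  a_3 = 1;  u_1 = (u_0 − 1)/2 = 0
  u_1 = 0;  a_4 = 0;  u_2 = (u_1 − 0)/2 = 0
  u_2 = 0;  a_5 = 0;  u_3 = (u_2 − 0)/2 = 0
  u_3 = 0;  a_6 = 0;  u_4 = (u_3 − 0)/2 = 0
Digits: (0, 0, 0, 1, 0, 0, 0).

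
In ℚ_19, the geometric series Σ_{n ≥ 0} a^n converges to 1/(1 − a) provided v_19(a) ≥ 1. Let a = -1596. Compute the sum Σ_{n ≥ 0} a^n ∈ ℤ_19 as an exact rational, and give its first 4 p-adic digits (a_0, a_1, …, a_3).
Σ a^n = 1/(1 − a) = 1/1597;  first 4 digits = (1, 11, 2, 11)

v_19(a) = 1 ≥ 1, so the series converges in ℤ_19 to 1/(1 − a) = 1/(1 − (-1596)) = 1/1597. Expand this rational in ℤ_19: compute digits iteratively via d_i = x_i mod 19, x_{i+1} = (x_i − d_i)/19. The first 4 digits are (1, 11, 2, 11).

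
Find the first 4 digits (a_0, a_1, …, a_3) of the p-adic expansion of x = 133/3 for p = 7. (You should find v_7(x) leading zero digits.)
(a_0, …, a_3) = (0, 4, 5, 4)

v_7(133/3) = 1, so a_0 = ... = a_0 = 0. Factor out: x = 7^1 · u with u = 19/3 a unit in ℤ_7. Expand u iteratively via a_{v+i} = u_i mod 7, u_{i+1} = (u_i − a_{v+i})/7:
  u_0 = 19/3;  a_1 = 4;  u_1 = (u_0 − 4)/7 = 1/3
  u_1 = 1/3;  a_2 = 5;  u_2 = (u_1 − 5)/7 = -2/3
  u_2 = -2/3;  a_3 = 4;  u_3 = (u_2 − 4)/7 = -2/3
Digits: (0, 4, 5, 4).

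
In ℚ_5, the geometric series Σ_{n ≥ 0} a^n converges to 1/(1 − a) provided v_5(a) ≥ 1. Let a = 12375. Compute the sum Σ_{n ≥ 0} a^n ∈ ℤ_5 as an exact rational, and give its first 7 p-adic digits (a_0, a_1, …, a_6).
Σ a^n = 1/(1 − a) = -1/12374;  first 7 digits = (1, 0, 0, 4, 4, 3, 1)

v_5(a) = 3 ≥ 1, so the series converges in ℤ_5 to 1/(1 − a) = 1/(1 − 12375) = -1/12374. Expand this rational in ℤ_5: compute digits iteratively via d_i = x_i mod 5, x_{i+1} = (x_i − d_i)/5. The first 7 digits are (1, 0, 0, 4, 4, 3, 1).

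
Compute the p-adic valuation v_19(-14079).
v_19(-14079) = 2

v_19(n) is the largest exponent k such that 19^k divides n. Factor out: -14079 = -19^2 · 39. (Sign doesn't affect v_p.) So v_19(-14079) = 2.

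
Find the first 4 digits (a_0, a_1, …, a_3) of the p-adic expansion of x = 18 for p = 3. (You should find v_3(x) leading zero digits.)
(a_0, …, a_3) = (0, 0, 2, 0)

v_3(18) = 2, so a_0 = ... = a_1 = 0. Factor out: x = 3^2 · u with u = 2 a unit in ℤ_3. Expand u iteratively via a_{v+i} = u_i mod 3, u_{i+1} = (u_i − a_{v+i})/3:
  u_0 = 2;  a_2 = 2;  u_1 = (u_0 − 2)/3 = 0
  u_1 = 0;  a_3 = 0;  u_2 = (u_1 − 0)/3 = 0
Digits: (0, 0, 2, 0).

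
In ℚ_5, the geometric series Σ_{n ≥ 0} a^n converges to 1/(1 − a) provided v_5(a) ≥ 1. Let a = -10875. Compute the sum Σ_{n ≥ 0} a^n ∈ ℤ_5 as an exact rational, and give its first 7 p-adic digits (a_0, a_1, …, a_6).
Σ a^n = 1/(1 − a) = 1/10876;  first 7 digits = (1, 0, 0, 3, 2, 1, 3)

v_5(a) = 3 ≥ 1, so the series converges in ℤ_5 to 1/(1 − a) = 1/(1 − (-10875)) = 1/10876. Expand this rational in ℤ_5: compute digits iteratively via d_i = x_i mod 5, x_{i+1} = (x_i − d_i)/5. The first 7 digits are (1, 0, 0, 3, 2, 1, 3).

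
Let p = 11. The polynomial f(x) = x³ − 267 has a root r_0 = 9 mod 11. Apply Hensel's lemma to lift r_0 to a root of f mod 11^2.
r_1 = 31 (mod 121)

Hensel: r_{i+1} = r_i − f(r_i)/f′(r_i) mod 11^{i+2}, where f′(x) = 3x². Iterate:
  r_0 = 9 (mod 11)
  r_1 = 31 (mod 121)
Final: r = 31 with f(r) ≡ 0 mod 11^2.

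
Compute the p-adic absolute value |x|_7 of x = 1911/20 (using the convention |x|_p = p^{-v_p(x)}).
|1911/20|_7 = 1/49

Step 1 — compute v_7(x) by factoring powers of 7 out of the numerator and denominator: v_7(1911/20) = 2. Step 2 — apply |x|_p = p^{-v_p(x)} = 7^{-2} = 1/49.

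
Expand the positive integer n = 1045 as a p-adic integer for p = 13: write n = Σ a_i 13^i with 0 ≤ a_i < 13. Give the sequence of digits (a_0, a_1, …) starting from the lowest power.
(a_0, a_1, …) = (5, 2, 6)

Repeated division by 13 gives the digits low-to-high: 1045 = 5 + 2·13^1 + 6·13^2. Digit sequence: (5, 2, 6).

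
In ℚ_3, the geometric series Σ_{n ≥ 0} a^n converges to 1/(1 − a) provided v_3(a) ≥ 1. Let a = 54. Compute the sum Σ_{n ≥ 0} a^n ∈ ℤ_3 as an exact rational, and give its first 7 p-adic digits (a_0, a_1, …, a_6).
Σ a^n = 1/(1 − a) = -1/53;  first 7 digits = (1, 0, 0, 2, 0, 0, 1)

v_3(a) = 3 ≥ 1, so the series converges in ℤ_3 to 1/(1 − a) = 1/(1 − 54) = -1/53. Expand this rational in ℤ_3: compute digits iteratively via d_i = x_i mod 3, x_{i+1} = (x_i − d_i)/3. The first 7 digits are (1, 0, 0, 2, 0, 0, 1).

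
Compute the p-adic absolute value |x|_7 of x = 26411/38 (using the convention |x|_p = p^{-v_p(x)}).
|26411/38|_7 = 1/2401

Step 1 — compute v_7(x) by factoring powers of 7 out of the numerator and denominator: v_7(26411/38) = 4. Step 2 — apply |x|_p = p^{-v_p(x)} = 7^{-4} = 1/2401.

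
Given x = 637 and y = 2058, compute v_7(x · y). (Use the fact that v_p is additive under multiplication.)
v_7(1310946) = 5

v_p(x) = 2 (factor: 637 = 7^2 · 13); v_p(y) = 3 (factor: 2058 = 7^3 · 6). Additivity: v_p(xy) = v_p(x) + v_p(y) = 2 + 3 = 5. (Direct check: xy = 1310946 = 7^5 · (78).)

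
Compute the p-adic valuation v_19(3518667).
v_19(3518667) = 4

v_19(n) is the largest exponent k such that 19^k divides n. Factor out: 3518667 = 19^4 · 27. (Sign doesn't affect v_p.) So v_19(3518667) = 4.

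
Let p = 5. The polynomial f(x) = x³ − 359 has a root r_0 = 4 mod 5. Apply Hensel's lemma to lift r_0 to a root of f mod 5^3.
r_2 = 19 (mod 125)

Hensel: r_{i+1} = r_i − f(r_i)/f′(r_i) mod 5^{i+2}, where f′(x) = 3x². Iterate:
  r_0 = 4 (mod 5)
  r_1 = 19 (mod 25)
  r_2 = 19 (mod 125)
Final: r = 19 with f(r) ≡ 0 mod 5^3.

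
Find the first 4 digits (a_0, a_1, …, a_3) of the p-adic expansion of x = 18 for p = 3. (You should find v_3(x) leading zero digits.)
(a_0, …, a_3) = (0, 0, 2, 0)

v_3(18) = 2, so a_0 = ... = a_1 = 0. Factor out: x = 3^2 · u with u = 2 a unit in ℤ_3. Expand u iteratively via a_{v+i} = u_i mod 3, u_{i+1} = (u_i − a_{v+i})/3:
  u_0 = 2;  a_2 = 2;  u_1 = (u_0 − 2)/3 = 0
  u_1 = 0;  a_3 = 0;  u_2 = (u_1 − 0)/3 = 0
Digits: (0, 0, 2, 0).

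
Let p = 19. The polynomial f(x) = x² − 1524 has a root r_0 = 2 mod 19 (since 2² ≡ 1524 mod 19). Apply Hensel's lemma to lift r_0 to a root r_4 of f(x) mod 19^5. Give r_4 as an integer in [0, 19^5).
r_4 = 2131726 (mod 2476099)

Hensel's recurrence: r_{i+1} = r_i − f(r_i)·(f′(r_i))^{-1} mod 19^{i+2}, with f′(x) = 2x. Iterate:
  r_0 = 2 (mod 19)
  r_1 = 21 (mod 361)
  r_2 = 5436 (mod 6859)
  r_3 = 46590 (mod 130321)
  r_4 = 2131726 (mod 2476099)
Final: r_4 = 2131726, and one checks f(r_4) ≡ 0 mod 19^5.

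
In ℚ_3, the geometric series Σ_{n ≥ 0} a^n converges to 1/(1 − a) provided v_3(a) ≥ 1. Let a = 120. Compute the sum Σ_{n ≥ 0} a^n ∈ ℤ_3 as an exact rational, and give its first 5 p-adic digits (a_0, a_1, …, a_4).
Σ a^n = 1/(1 − a) = -1/119;  first 5 digits = (1, 1, 2, 1, 0)

v_3(a) = 1 ≥ 1, so the series converges in ℤ_3 to 1/(1 − a) = 1/(1 − 120) = -1/119. Expand this rational in ℤ_3: compute digits iteratively via d_i = x_i mod 3, x_{i+1} = (x_i − d_i)/3. The first 5 digits are (1, 1, 2, 1, 0).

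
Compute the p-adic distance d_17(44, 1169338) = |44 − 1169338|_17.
d_17(44, 1169338) = 1/83521

Step 1 — x − y = 44 − 1169338 = -1169294. Step 2 — v_17(-1169294) = 4 (factor: -1169294 = −(17^4 · 14); the sign does not affect v_p). Step 3 — |x − y|_17 = 17^{-4} = 1/83521.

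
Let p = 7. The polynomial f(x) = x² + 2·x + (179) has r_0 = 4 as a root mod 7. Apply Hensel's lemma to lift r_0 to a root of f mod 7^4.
r_3 = 67 (mod 2401)

Hensel: r_{i+1} = r_i − f(r_i)·(f′(r_i))^{-1} mod 7^{i+2}, f′(x) = 2x + 2. Iterate:
  r_0 = 4 (mod 7)
  r_1 = 18 (mod 49)
  r_2 = 67 (mod 343)
  r_3 = 67 (mod 2401)
Final: r = 67 satisfies f(r) ≡ 0 mod 7^4.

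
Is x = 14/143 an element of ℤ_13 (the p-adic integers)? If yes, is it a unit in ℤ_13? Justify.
x ∉ ℤ_13 (v_13(x) = -1 < 0)

ℤ_13 = {x ∈ ℚ_13 : v_13(x) ≥ 0} and ℤ_13^× = {x ∈ ℤ_13 : v_13(x) = 0}. Here v_13(14/143) = v_13(num) − v_13(den) = -1; compare against these criteria.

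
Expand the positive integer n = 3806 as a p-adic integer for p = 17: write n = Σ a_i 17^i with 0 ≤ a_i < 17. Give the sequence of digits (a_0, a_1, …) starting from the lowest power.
(a_0, a_1, …) = (15, 2, 13)

Repeated division by 17 gives the digits low-to-high: 3806 = 15 + 2·17^1 + 13·17^2. Digit sequence: (15, 2, 13).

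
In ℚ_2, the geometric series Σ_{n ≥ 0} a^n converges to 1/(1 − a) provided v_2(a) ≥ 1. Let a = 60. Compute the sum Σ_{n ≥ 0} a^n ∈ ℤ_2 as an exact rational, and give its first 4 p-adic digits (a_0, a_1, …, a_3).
Σ a^n = 1/(1 − a) = -1/59;  first 4 digits = (1, 0, 1, 1)

v_2(a) = 2 ≥ 1, so the series converges in ℤ_2 to 1/(1 − a) = 1/(1 − 60) = -1/59. Expand this rational in ℤ_2: compute digits iteratively via d_i = x_i mod 2, x_{i+1} = (x_i − d_i)/2. The first 4 digits are (1, 0, 1, 1).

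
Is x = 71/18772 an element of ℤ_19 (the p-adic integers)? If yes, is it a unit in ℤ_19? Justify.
x ∉ ℤ_19 (v_19(x) = -2 < 0)

ℤ_19 = {x ∈ ℚ_19 : v_19(x) ≥ 0} and ℤ_19^× = {x ∈ ℤ_19 : v_19(x) = 0}. Here v_19(71/18772) = v_19(num) − v_19(den) = -2; compare against these criteria.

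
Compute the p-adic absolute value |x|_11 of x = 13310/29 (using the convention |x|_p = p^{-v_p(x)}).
|13310/29|_11 = 1/1331

Step 1 — compute v_11(x) by factoring powers of 11 out of the numerator and denominator: v_11(13310/29) = 3. Step 2 — apply |x|_p = p^{-v_p(x)} = 11^{-3} = 1/1331.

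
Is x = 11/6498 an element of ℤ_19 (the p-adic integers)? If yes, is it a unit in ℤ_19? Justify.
x ∉ ℤ_19 (v_19(x) = -2 < 0)

ℤ_19 = {x ∈ ℚ_19 : v_19(x) ≥ 0} and ℤ_19^× = {x ∈ ℤ_19 : v_19(x) = 0}. Here v_19(11/6498) = v_19(num) − v_19(den) = -2; compare against these criteria.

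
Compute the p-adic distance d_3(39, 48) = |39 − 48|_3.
d_3(39, 48) = 1/9

Step 1 — x − y = 39 − 48 = -9. Step 2 — v_3(-9) = 2 (factor: -9 = −(3^2 · 1); the sign does not affect v_p). Step 3 — |x − y|_3 = 3^{-2} = 1/9.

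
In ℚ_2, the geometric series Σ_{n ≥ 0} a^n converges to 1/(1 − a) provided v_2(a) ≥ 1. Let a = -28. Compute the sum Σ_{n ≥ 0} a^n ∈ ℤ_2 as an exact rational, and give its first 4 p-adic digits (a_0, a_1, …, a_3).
Σ a^n = 1/(1 − a) = 1/29;  first 4 digits = (1, 0, 1, 0)

v_2(a) = 2 ≥ 1, so the series converges in ℤ_2 to 1/(1 − a) = 1/(1 − (-28)) = 1/29. Expand this rational in ℤ_2: compute digits iteratively via d_i = x_i mod 2, x_{i+1} = (x_i − d_i)/2. The first 4 digits are (1, 0, 1, 0).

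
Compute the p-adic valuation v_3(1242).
v_3(1242) = 3

v_3(n) is the largest exponent k such that 3^k divides n. Factor out: 1242 = 3^3 · 46. (Sign doesn't affect v_p.) So v_3(1242) = 3.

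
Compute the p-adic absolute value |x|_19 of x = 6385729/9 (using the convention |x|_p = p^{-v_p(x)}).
|6385729/9|_19 = 1/130321

Step 1 — compute v_19(x) by factoring powers of 19 out of the numerator and denominator: v_19(6385729/9) = 4. Step 2 — apply |x|_p = p^{-v_p(x)} = 19^{-4} = 1/130321.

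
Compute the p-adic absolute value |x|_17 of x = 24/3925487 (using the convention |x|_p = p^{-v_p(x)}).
|24/3925487|_17 = 83521

Step 1 — compute v_17(x) by factoring powers of 17 out of the numerator and denominator: v_17(24/3925487) = -4. Step 2 — apply |x|_p = p^{-v_p(x)} = 17^{4} = 83521.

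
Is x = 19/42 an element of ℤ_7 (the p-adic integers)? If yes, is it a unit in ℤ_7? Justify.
x ∉ ℤ_7 (v_7(x) = -1 < 0)

ℤ_7 = {x ∈ ℚ_7 : v_7(x) ≥ 0} and ℤ_7^× = {x ∈ ℤ_7 : v_7(x) = 0}. Here v_7(19/42) = v_7(num) − v_7(den) = -1; compare against these criteria.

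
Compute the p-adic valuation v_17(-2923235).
v_17(-2923235) = 4

v_17(n) is the largest exponent k such that 17^k divides n. Factor out: -2923235 = -17^4 · 35. (Sign doesn't affect v_p.) So v_17(-2923235) = 4.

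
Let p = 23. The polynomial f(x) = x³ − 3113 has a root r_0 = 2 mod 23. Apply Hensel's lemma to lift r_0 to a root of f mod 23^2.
r_1 = 393 (mod 529)

Hensel: r_{i+1} = r_i − f(r_i)/f′(r_i) mod 23^{i+2}, where f′(x) = 3x². Iterate:
  r_0 = 2 (mod 23)
  r_1 = 393 (mod 529)
Final: r = 393 with f(r) ≡ 0 mod 23^2.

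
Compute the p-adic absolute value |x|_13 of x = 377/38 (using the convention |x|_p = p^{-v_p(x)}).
|377/38|_13 = 1/13

Step 1 — compute v_13(x) by factoring powers of 13 out of the numerator and denominator: v_13(377/38) = 1. Step 2 — apply |x|_p = p^{-v_p(x)} = 13^{-1} = 1/13.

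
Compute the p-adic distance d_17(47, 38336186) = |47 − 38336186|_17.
d_17(47, 38336186) = 1/1419857

Step 1 — x − y = 47 − 38336186 = -38336139. Step 2 — v_17(-38336139) = 5 (factor: -38336139 = −(17^5 · 27); the sign does not affect v_p). Step 3 — |x − y|_17 = 17^{-5} = 1/1419857.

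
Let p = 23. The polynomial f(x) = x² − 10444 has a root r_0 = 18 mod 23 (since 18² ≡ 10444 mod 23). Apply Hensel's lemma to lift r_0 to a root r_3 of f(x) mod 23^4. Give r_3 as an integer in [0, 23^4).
r_3 = 113799 (mod 279841)

Hensel's recurrence: r_{i+1} = r_i − f(r_i)·(f′(r_i))^{-1} mod 23^{i+2}, with f′(x) = 2x. Iterate:
  r_0 = 18 (mod 23)
  r_1 = 64 (mod 529)
  r_2 = 4296 (mod 12167)
  r_3 = 113799 (mod 279841)
Final: r_3 = 113799, and one checks f(r_3) ≡ 0 mod 23^4.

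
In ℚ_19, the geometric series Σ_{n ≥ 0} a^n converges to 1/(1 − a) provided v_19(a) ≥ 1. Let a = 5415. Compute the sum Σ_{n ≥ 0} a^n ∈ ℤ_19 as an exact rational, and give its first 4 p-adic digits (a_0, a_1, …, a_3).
Σ a^n = 1/(1 − a) = -1/5414;  first 4 digits = (1, 0, 15, 0)

v_19(a) = 2 ≥ 1, so the series converges in ℤ_19 to 1/(1 − a) = 1/(1 − 5415) = -1/5414. Expand this rational in ℤ_19: compute digits iteratively via d_i = x_i mod 19, x_{i+1} = (x_i − d_i)/19. The first 4 digits are (1, 0, 15, 0).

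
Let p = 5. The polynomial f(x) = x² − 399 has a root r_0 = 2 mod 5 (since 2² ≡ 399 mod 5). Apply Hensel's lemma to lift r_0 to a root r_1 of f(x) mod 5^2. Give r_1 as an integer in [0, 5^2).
r_1 = 7 (mod 25)

Hensel's recurrence: r_{i+1} = r_i − f(r_i)·(f′(r_i))^{-1} mod 5^{i+2}, with f′(x) = 2x. Iterate:
  r_0 = 2 (mod 5)
  r_1 = 7 (mod 25)
Final: r_1 = 7, and one checks f(r_1) ≡ 0 mod 5^2.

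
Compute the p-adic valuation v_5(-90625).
v_5(-90625) = 5

v_5(n) is the largest exponent k such that 5^k divides n. Factor out: -90625 = -5^5 · 29. (Sign doesn't affect v_p.) So v_5(-90625) = 5.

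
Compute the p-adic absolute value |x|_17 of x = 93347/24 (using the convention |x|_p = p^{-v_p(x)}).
|93347/24|_17 = 1/4913

Step 1 — compute v_17(x) by factoring powers of 17 out of the numerator and denominator: v_17(93347/24) = 3. Step 2 — apply |x|_p = p^{-v_p(x)} = 17^{-3} = 1/4913.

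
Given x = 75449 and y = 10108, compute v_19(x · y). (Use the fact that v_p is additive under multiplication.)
v_19(762638492) = 5

v_p(x) = 3 (factor: 75449 = 19^3 · 11); v_p(y) = 2 (factor: 10108 = 19^2 · 28). Additivity: v_p(xy) = v_p(x) + v_p(y) = 3 + 2 = 5. (Direct check: xy = 762638492 = 19^5 · (308).)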